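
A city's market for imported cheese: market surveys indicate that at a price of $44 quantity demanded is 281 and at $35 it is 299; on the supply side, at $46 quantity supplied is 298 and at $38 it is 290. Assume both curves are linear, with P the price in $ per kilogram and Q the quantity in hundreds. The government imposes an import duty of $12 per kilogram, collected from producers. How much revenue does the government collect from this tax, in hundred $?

Tax revenue = $3396 hundred.

Demand slope: (299 − 281)/(35 − 44) = -2, so Qd = 369 − 2P.
Supply slope: (290 − 298)/(38 − 46) = 1, so Qs = P + 252.
Without the tax, 369 − 2P = P + 252 gives 3P = 117, so P* = $39 and Q* = 291.
With the tax collected from producers, supply shifts: Qs = (P − 12) + 252.
Solving gives Q = 283 with consumers paying $43 and producers receiving $31 (the $12 wedge).
Revenue = t · Q = 12 · 283 = $3396.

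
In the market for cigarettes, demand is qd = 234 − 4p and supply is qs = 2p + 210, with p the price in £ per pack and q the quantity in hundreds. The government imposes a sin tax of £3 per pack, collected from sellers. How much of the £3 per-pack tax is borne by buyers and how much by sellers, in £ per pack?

Buyers bear £1 per pack; sellers bear £2 per pack.

Without the tax, 234 − 4p = 2p + 210 gives 6p = 24, so p* = £4 and q* = 218.
With the tax collected from sellers, supply shifts: qs = 2(p − 3) + 210.
Solving gives q = 214 with buyers paying £5 and sellers receiving £2 (the £3 wedge).
Burden on buyers: £1; on sellers: £2. (They sum to £3.)
The less price-elastic side of the market bears the larger share of a per-unit tax.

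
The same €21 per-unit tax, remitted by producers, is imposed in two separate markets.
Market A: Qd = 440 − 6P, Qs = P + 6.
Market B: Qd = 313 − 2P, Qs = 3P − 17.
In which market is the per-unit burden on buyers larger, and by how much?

Market B, by €9.6.

Market A: pre-tax P* = €62, Q* = 68; post-tax Q = 50; per-unit burden on buyers = €3.
Market B: pre-tax P* = €66, Q* = 181; post-tax Q = 155.8; per-unit burden on buyers = €12.6.
Difference: €3 vs €12.6 → market B is larger by €9.6.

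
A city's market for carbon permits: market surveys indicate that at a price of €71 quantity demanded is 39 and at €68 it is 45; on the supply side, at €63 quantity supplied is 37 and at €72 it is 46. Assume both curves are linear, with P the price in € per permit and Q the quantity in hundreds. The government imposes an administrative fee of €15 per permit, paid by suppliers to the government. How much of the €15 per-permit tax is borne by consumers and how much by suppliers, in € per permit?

Consumers bear €5 per permit; suppliers bear €10 per permit.

Demand slope: (45 − 39)/(68 − 71) = -2, so Qd = 181 − 2P.
Supply slope: (46 − 37)/(72 − 63) = 1, so Qs = P − 26.
Without the tax, 181 − 2P = P − 26 gives 3P = 207, so P* = €69 and Q* = 43.
With the tax collected from suppliers, supply shifts: Qs = (P − 15) − 26.
Solving gives Q = 33 with consumers paying €74 and suppliers receiving €59 (the €15 wedge).
Burden on consumers: €5; on suppliers: €10. (They sum to €15.)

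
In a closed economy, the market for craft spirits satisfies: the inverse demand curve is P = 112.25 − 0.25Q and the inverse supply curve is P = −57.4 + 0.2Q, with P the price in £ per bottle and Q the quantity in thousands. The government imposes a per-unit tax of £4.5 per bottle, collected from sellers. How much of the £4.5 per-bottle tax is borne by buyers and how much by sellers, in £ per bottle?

Inverting to Q(P) form: Qd = 449 − 4P; Qs = 5P + 287.
Without the tax, 449 − 4P = 5P + 287 gives 9P = 162, so P* = £18 and Q* = 377.
With the tax collected from sellers, supply shifts: Qs = 5(P − 4.5) + 287.
Solving gives Q = 367 with buyers paying £20.5 and sellers receiving £16 (the £4.5 wedge).
Burden on buyers: £2.5; on sellers: £2. (They sum to £4.5.)

Buyers bear £2.5 per bottle; sellers bear £2 per bottle.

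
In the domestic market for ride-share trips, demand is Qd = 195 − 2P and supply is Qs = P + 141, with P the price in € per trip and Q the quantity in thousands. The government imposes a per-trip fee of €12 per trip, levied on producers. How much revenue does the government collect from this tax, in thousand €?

Without the tax, 195 − 2P = P + 141 gives 3P = 54, so P* = €18 and Q* = 159.
With the tax collected from producers, supply shifts: Qs = (P − 12) + 141.
Solving gives Q = 151 with buyers paying €22 and producers receiving €10 (the €12 wedge).
Revenue = t · Q = 12 · 151 = €1812.

Tax revenue = €1812 thousand.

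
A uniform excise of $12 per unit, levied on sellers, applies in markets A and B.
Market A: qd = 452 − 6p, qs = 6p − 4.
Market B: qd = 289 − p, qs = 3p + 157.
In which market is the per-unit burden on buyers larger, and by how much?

Market A: pre-tax p* = $38, q* = 224; post-tax q = 188; per-unit burden on buyers = $6.
Market B: pre-tax p* = $33, q* = 256; post-tax q = 247; per-unit burden on buyers = $9.
Difference: $6 vs $9 → market B is larger by $3.

Market B, by $3.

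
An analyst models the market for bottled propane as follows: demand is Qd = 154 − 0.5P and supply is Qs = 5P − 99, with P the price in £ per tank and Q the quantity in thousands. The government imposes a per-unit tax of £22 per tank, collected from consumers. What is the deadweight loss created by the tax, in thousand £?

Deadweight loss = £110 thousand.

Without the tax, 154 − 0.5P = 5P − 99 gives 5.5P = 253, so P* = £46 and Q* = 131.
With the tax collected from consumers, demand (in seller-price terms) shifts: Qd = 154 − 0.5(P + 22).
Solving gives Q = 121 with consumers paying £66 and producers receiving £44 (the £22 wedge).
Quantity falls by |ΔQ| = |131 − 121| = 10.
DWL = ½ · t · |ΔQ| = ½ · 22 · 10 = £110.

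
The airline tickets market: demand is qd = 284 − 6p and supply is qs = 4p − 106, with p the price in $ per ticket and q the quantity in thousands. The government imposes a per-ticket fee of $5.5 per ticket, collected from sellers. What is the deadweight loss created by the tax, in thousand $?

Deadweight loss = $36.3 thousand.

Without the tax, 284 − 6p = 4p − 106 gives 10p = 390, so p* = $39 and q* = 50.
With the tax collected from sellers, supply shifts: qs = 4(p − 5.5) − 106.
Solving gives q = 36.8 with buyers paying $41.2 and sellers receiving $35.7 (the $5.5 wedge).
Quantity falls by |ΔQ| = |50 − 36.8| = 13.2.
DWL = ½ · t · |ΔQ| = ½ · 5.5 · 13.2 = $36.3.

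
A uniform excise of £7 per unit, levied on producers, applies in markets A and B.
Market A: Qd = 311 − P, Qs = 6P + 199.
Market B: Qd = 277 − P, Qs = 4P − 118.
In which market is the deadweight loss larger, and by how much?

Market A, by £1.4.

Market A: pre-tax P* = £16, Q* = 295; post-tax Q = 289; deadweight loss = £21.
Market B: pre-tax P* = £79, Q* = 198; post-tax Q = 192.4; deadweight loss = £19.6.
Difference: £21 vs £19.6 → market A is larger by £1.4.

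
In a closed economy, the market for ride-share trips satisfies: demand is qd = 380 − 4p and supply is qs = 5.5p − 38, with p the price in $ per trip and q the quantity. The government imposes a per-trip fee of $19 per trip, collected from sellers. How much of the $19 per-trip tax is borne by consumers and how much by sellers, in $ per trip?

Consumers bear $11 per trip; sellers bear $8 per trip.

Before the tax: set 380 − 4p = 5.5p − 38 → p* = $44, q* = 204.
With the tax collected from sellers, supply shifts: qs = 5.5(p − 19) − 38.
Solving gives q = 160 with consumers paying $55 and sellers receiving $36 (the $19 wedge).
Burden on consumers: $11; on sellers: $8. (They sum to $19.)
The less price-elastic side of the market bears the larger share of a per-unit tax.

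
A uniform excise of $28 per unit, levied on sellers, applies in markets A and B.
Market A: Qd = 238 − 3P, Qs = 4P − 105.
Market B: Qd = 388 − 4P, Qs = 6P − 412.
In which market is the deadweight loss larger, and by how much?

Market B, by $268.8.

Market A: pre-tax P* = $49, Q* = 91; post-tax Q = 43; deadweight loss = $672.
Market B: pre-tax P* = $80, Q* = 68; post-tax Q = 0.8; deadweight loss = $940.8.
Difference: $672 vs $940.8 → market B is larger by $268.8.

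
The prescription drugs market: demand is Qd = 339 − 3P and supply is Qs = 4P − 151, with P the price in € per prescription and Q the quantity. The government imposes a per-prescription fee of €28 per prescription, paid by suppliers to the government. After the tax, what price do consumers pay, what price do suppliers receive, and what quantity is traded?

Without the tax, 339 − 3P = 4P − 151 gives 7P = 490, so P* = €70 and Q* = 129.
With the tax collected from suppliers, supply shifts: Qs = 4(P − 28) − 151.
Solving gives Q = 81 with consumers paying €86 and suppliers receiving €58 (the €28 wedge).
The less price-elastic side of the market bears the larger share of a per-unit tax.

Consumers pay €86; suppliers receive €58; quantity = 81.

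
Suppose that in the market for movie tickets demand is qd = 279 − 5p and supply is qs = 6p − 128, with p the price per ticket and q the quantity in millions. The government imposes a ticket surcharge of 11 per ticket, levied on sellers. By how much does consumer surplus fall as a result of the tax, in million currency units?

Consumer surplus falls by 474 million.

Without the tax, 279 − 5p = 6p − 128 gives 11p = 407, so p* = 37 and q* = 94.
With the tax collected from sellers, supply shifts: qs = 6(p − 11) − 128.
Solving gives q = 64 with buyers paying 43 and sellers receiving 32 (the 11 wedge).
ΔCS is the trapezoid between Q = 64 and Q = 94 of height 6: ½ · (94 + 64) · 6 = 474.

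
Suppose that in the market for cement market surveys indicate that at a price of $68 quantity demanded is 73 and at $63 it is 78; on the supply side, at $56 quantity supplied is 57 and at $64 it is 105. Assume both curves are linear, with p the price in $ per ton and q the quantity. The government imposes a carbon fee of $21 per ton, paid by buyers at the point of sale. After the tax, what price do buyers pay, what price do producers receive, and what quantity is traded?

Buyers pay $78; producers receive $57; quantity = 63.

Demand slope: (78 − 73)/(63 − 68) = -1, so qd = 141 − p.
Supply slope: (105 − 57)/(64 − 56) = 6, so qs = 6p − 279.
Without the tax, 141 − p = 6p − 279 gives 7p = 420, so p* = $60 and q* = 81.
With the tax collected from buyers, demand (in seller-price terms) shifts: qd = 141 − (p + 21).
Solving gives q = 63 with buyers paying $78 and producers receiving $57 (the $21 wedge).
The less price-elastic side of the market bears the larger share of a per-unit tax.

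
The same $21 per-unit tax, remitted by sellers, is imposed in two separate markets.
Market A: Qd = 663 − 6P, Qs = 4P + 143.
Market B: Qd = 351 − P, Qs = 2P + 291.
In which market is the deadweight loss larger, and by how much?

Market A: pre-tax P* = $52, Q* = 351; post-tax Q = 300.6; deadweight loss = $529.2.
Market B: pre-tax P* = $20, Q* = 331; post-tax Q = 317; deadweight loss = $147.
Difference: $529.2 vs $147 → market A is larger by $382.2.

Market A, by $382.2.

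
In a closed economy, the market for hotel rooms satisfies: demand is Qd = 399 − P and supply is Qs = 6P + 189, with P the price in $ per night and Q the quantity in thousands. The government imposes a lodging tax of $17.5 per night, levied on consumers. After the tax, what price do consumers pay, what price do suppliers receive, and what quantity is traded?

Consumers pay $45; suppliers receive $27.5; quantity = 354.

Before the tax: set 399 − P = 6P + 189 → P* = $30, Q* = 369.
With the tax collected from consumers, demand (in seller-price terms) shifts: Qd = 399 − (P + 17.5).
New equilibrium: consumers pay $45, suppliers receive $27.5, Q = 354. (Wedge: Pb − Ps = 17.5.)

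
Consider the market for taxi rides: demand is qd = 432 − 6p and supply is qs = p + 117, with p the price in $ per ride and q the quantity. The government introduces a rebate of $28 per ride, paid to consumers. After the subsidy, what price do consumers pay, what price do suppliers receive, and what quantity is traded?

Consumers pay $41; suppliers receive $69; quantity = 186.

Before the subsidy: set 432 − 6p = p + 117 → p* = $45, q* = 162.
With a per-unit subsidy paid to consumers, each effectively pays p − 28, so demand becomes qd = 432 − 6(p − 28).
Solving gives q = 186 with consumers paying $41 and suppliers receiving $69 (the $28 wedge).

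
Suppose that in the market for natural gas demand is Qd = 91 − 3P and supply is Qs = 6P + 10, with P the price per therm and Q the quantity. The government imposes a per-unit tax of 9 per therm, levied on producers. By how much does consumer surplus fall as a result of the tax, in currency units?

Consumer surplus falls by 330.

Without the tax, 91 − 3P = 6P + 10 gives 9P = 81, so P* = 9 and Q* = 64.
With the tax collected from producers, supply shifts: Qs = 6(P − 9) + 10.
New equilibrium: consumers pay 15, producers receive 6, Q = 46. (Wedge: Pb − Ps = 9.)
ΔCS is the trapezoid between Q = 46 and Q = 64 of height 6: ½ · (64 + 46) · 6 = 330.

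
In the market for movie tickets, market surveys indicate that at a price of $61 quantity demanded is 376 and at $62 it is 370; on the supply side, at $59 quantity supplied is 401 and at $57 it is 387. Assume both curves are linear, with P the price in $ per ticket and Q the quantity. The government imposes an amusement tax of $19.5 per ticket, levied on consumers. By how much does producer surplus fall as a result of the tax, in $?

Producer surplus falls by $3262.5.

Demand slope: (370 − 376)/(62 − 61) = -6, so Qd = 742 − 6P.
Supply slope: (387 − 401)/(57 − 59) = 7, so Qs = 7P − 12.
Without the tax, 742 − 6P = 7P − 12 gives 13P = 754, so P* = $58 and Q* = 394.
With the tax collected from consumers, demand (in seller-price terms) shifts: Qd = 742 − 6(P + 19.5).
Solving gives Q = 331 with consumers paying $68.5 and suppliers receiving $49 (the $19.5 wedge).
ΔPS is the trapezoid between Q = 331 and Q = 394 of height $9: ½ · (394 + 331) · 9 = $3262.5.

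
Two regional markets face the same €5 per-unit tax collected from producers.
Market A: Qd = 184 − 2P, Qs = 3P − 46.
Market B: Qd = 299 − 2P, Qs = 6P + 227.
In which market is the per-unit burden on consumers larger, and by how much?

Market B, by €0.75.

Market A: pre-tax P* = €46, Q* = 92; post-tax Q = 86; per-unit burden on consumers = €3.
Market B: pre-tax P* = €9, Q* = 281; post-tax Q = 273.5; per-unit burden on consumers = €3.75.
Difference: €3 vs €3.75 → market B is larger by €0.75.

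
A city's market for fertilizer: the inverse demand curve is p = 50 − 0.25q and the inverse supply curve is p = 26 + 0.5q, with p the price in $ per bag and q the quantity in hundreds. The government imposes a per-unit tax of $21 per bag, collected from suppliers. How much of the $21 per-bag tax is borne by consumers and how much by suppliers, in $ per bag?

Inverting to q(p) form: qd = 200 − 4p; qs = 2p − 52.
Before the tax: set 200 − 4p = 2p − 52 → p* = $42, q* = 32.
With the tax collected from suppliers, supply shifts: qs = 2(p − 21) − 52.
New equilibrium: consumers pay $49, suppliers receive $28, q = 4. (Wedge: pb − ps = 21.)
Burden on consumers: $7; on suppliers: $14. (They sum to $21.)
The less price-elastic side of the market bears the larger share of a per-unit tax.

Consumers bear $7 per bag; suppliers bear $14 per bag.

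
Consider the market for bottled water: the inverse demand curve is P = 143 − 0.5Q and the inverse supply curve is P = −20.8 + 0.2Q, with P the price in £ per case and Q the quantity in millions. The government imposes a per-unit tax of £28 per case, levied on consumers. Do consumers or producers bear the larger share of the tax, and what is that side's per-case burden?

Inverting to Q(P) form: Qd = 286 − 2P; Qs = 5P + 104.
Before the tax: set 286 − 2P = 5P + 104 → P* = £26, Q* = 234.
With the tax collected from consumers, demand (in seller-price terms) shifts: Qd = 286 − 2(P + 28).
Solving gives Q = 194 with consumers paying £46 and producers receiving £18 (the £28 wedge).
Per-case burden: consumers £20, producers £8.
Consumers take the larger share because demand is less price-elastic here (demand slope 2 vs supply slope 5).
The less price-elastic side of the market bears the larger share of a per-unit tax.

Consumers bear the larger share: £20 per case.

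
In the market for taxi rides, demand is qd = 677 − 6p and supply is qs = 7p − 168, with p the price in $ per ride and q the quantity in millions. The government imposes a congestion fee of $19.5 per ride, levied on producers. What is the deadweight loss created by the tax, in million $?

Without the tax, 677 − 6p = 7p − 168 gives 13p = 845, so p* = $65 and q* = 287.
With the tax collected from producers, supply shifts: qs = 7(p − 19.5) − 168.
New equilibrium: consumers pay $75.5, producers receive $56, q = 224. (Wedge: pb − ps = 19.5.)
Quantity falls by |ΔQ| = |287 − 224| = 63.
DWL = ½ · t · |ΔQ| = ½ · 19.5 · 63 = $614.25.

Deadweight loss = $614.25 million.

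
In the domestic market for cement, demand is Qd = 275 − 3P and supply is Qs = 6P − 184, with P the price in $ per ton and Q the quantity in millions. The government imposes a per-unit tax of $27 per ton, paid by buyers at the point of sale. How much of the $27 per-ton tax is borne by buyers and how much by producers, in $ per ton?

Buyers bear $18 per ton; producers bear $9 per ton.

Before the tax: set 275 − 3P = 6P − 184 → P* = $51, Q* = 122.
With the tax collected from buyers, demand (in seller-price terms) shifts: Qd = 275 − 3(P + 27).
Solving gives Q = 68 with buyers paying $69 and producers receiving $42 (the $27 wedge).
Burden on buyers: $18; on producers: $9. (They sum to $27.)
The less price-elastic side of the market bears the larger share of a per-unit tax.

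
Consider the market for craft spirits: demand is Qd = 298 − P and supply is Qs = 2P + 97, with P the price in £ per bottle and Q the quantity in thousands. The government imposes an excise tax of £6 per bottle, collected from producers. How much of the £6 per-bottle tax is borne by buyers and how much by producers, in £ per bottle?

Before the tax: set 298 − P = 2P + 97 → P* = £67, Q* = 231.
With the tax collected from producers, supply shifts: Qs = 2(P − 6) + 97.
New equilibrium: buyers pay £71, producers receive £65, Q = 227. (Wedge: Pb − Ps = 6.)
Burden on buyers: £4; on producers: £2. (They sum to £6.)

Buyers bear £4 per bottle; producers bear £2 per bottle.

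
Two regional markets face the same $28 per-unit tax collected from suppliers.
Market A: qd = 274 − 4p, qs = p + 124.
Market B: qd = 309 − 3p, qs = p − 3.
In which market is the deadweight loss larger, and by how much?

Market A, by $19.6.

Market A: pre-tax p* = $30, q* = 154; post-tax q = 131.6; deadweight loss = $313.6.
Market B: pre-tax p* = $78, q* = 75; post-tax q = 54; deadweight loss = $294.
Difference: $313.6 vs $294 → market A is larger by $19.6.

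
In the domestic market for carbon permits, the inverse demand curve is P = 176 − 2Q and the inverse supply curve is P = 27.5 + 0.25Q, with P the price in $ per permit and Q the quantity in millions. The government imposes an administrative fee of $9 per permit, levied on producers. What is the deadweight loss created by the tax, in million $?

Rewrite in direct form: Qd = 88 − 0.5P and Qs = 4P − 110.
Before the tax: set 88 − 0.5P = 4P − 110 → P* = $44, Q* = 66.
With the tax collected from producers, supply shifts: Qs = 4(P − 9) − 110.
New equilibrium: consumers pay $52, producers receive $43, Q = 62. (Wedge: Pb − Ps = 9.)
Quantity falls by |ΔQ| = |66 − 62| = 4.
DWL = ½ · t · |ΔQ| = ½ · 9 · 4 = $18.

Deadweight loss = $18 million.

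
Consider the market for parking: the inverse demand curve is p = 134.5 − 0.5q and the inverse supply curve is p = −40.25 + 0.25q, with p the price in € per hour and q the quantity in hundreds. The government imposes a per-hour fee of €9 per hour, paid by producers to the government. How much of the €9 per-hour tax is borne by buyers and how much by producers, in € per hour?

Inverting to q(p) form: qd = 269 − 2p; qs = 4p + 161.
Without the tax, 269 − 2p = 4p + 161 gives 6p = 108, so p* = €18 and q* = 233.
With the tax collected from producers, supply shifts: qs = 4(p − 9) + 161.
New equilibrium: buyers pay €24, producers receive €15, q = 221. (Wedge: pb − ps = 9.)
Burden on buyers: €6; on producers: €3. (They sum to €9.)
The less price-elastic side of the market bears the larger share of a per-unit tax.

Buyers bear €6 per hour; producers bear €3 per hour.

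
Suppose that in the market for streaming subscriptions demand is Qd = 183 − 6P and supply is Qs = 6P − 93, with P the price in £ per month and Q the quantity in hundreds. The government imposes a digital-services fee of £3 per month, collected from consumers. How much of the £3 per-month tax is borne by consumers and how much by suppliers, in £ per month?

Without the tax, 183 − 6P = 6P − 93 gives 12P = 276, so P* = £23 and Q* = 45.
With the tax collected from consumers, demand (in seller-price terms) shifts: Qd = 183 − 6(P + 3).
Solving gives Q = 36 with consumers paying £24.5 and suppliers receiving £21.5 (the £3 wedge).
Burden on consumers: £1.5; on suppliers: £1.5. (They sum to £3.)
The less price-elastic side of the market bears the larger share of a per-unit tax.

Consumers bear £1.5 per month; suppliers bear £1.5 per month.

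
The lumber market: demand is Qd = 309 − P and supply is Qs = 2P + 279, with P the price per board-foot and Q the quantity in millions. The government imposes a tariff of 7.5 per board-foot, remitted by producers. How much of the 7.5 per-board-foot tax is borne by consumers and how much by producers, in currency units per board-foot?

Consumers bear 5 per board-foot; producers bear 2.5 per board-foot.

Before the tax: set 309 − P = 2P + 279 → P* = 10, Q* = 299.
With the tax collected from producers, supply shifts: Qs = 2(P − 7.5) + 279.
Solving gives Q = 294 with consumers paying 15 and producers receiving 7.5 (the 7.5 wedge).
Burden on consumers: 5; on producers: 2.5. (They sum to 7.5.)
The less price-elastic side of the market bears the larger share of a per-unit tax.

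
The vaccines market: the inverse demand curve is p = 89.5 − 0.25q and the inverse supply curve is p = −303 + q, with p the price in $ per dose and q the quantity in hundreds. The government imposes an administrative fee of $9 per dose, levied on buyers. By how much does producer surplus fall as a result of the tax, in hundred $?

Producer surplus falls by $2234.88 hundred.

Rewrite in direct form: qd = 358 − 4p and qs = p + 303.
Without the tax, 358 − 4p = p + 303 gives 5p = 55, so p* = $11 and q* = 314.
With the tax collected from buyers, demand (in seller-price terms) shifts: qd = 358 − 4(p + 9).
New equilibrium: buyers pay $12.8, suppliers receive $3.8, q = 306.8. (Wedge: pb − ps = 9.)
ΔPS is the trapezoid between Q = 306.8 and Q = 314 of height $7.2: ½ · (314 + 306.8) · 7.2 = $2234.88.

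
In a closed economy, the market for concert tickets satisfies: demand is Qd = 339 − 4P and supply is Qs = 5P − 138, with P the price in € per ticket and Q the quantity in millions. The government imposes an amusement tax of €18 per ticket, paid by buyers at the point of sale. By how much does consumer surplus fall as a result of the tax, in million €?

Consumer surplus falls by €1070 million.

Without the tax, 339 − 4P = 5P − 138 gives 9P = 477, so P* = €53 and Q* = 127.
With the tax collected from buyers, demand (in seller-price terms) shifts: Qd = 339 − 4(P + 18).
New equilibrium: buyers pay €63, suppliers receive €45, Q = 87. (Wedge: Pb − Ps = 18.)
ΔCS is the trapezoid between Q = 87 and Q = 127 of height €10: ½ · (127 + 87) · 10 = €1070.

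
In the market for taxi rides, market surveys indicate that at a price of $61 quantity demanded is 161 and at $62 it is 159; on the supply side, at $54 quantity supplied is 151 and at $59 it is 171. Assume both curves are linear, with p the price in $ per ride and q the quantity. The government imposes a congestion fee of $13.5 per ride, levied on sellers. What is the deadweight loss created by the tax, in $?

Demand slope: (159 − 161)/(62 − 61) = -2, so qd = 283 − 2p.
Supply slope: (171 − 151)/(59 − 54) = 4, so qs = 4p − 65.
Without the tax, 283 − 2p = 4p − 65 gives 6p = 348, so p* = $58 and q* = 167.
With the tax collected from sellers, supply shifts: qs = 4(p − 13.5) − 65.
Solving gives q = 149 with consumers paying $67 and sellers receiving $53.5 (the $13.5 wedge).
Quantity falls by |ΔQ| = |167 − 149| = 18.
DWL = ½ · t · |ΔQ| = ½ · 13.5 · 18 = $121.5.

Deadweight loss = $121.5.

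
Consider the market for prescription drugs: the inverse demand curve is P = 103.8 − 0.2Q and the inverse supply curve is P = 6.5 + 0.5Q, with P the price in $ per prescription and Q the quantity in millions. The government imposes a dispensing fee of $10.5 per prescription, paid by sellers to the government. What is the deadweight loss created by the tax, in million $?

Deadweight loss = $78.75 million.

Inverting to Q(P) form: Qd = 519 − 5P; Qs = 2P − 13.
Before the tax: set 519 − 5P = 2P − 13 → P* = $76, Q* = 139.
With the tax collected from sellers, supply shifts: Qs = 2(P − 10.5) − 13.
Solving gives Q = 124 with buyers paying $79 and sellers receiving $68.5 (the $10.5 wedge).
Quantity falls by |ΔQ| = |139 − 124| = 15.
DWL = ½ · t · |ΔQ| = ½ · 10.5 · 15 = $78.75.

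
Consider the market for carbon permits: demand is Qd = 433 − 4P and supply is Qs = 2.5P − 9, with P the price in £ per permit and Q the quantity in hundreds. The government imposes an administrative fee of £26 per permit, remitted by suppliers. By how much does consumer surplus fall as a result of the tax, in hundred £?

Without the tax, 433 − 4P = 2.5P − 9 gives 6.5P = 442, so P* = £68 and Q* = 161.
With the tax collected from suppliers, supply shifts: Qs = 2.5(P − 26) − 9.
New equilibrium: consumers pay £78, suppliers receive £52, Q = 121. (Wedge: Pb − Ps = 26.)
ΔCS is the trapezoid between Q = 121 and Q = 161 of height £10: ½ · (161 + 121) · 10 = £1410.

Consumer surplus falls by £1410 hundred.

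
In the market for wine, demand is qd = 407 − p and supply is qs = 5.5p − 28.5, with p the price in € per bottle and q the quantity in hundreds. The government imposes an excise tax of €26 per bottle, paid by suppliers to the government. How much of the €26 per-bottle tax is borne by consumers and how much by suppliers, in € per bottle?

Before the tax: set 407 − p = 5.5p − 28.5 → p* = €67, q* = 340.
With the tax collected from suppliers, supply shifts: qs = 5.5(p − 26) − 28.5.
Solving gives q = 318 with consumers paying €89 and suppliers receiving €63 (the €26 wedge).
Burden on consumers: €22; on suppliers: €4. (They sum to €26.)

Consumers bear €22 per bottle; suppliers bear €4 per bottle.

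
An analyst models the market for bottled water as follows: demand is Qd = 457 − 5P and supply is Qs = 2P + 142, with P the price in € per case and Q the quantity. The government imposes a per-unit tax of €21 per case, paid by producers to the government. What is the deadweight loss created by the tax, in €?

Without the tax, 457 − 5P = 2P + 142 gives 7P = 315, so P* = €45 and Q* = 232.
With the tax collected from producers, supply shifts: Qs = 2(P − 21) + 142.
Solving gives Q = 202 with consumers paying €51 and producers receiving €30 (the €21 wedge).
Quantity falls by |ΔQ| = |232 − 202| = 30.
DWL = ½ · t · |ΔQ| = ½ · 21 · 30 = €315.

Deadweight loss = €315.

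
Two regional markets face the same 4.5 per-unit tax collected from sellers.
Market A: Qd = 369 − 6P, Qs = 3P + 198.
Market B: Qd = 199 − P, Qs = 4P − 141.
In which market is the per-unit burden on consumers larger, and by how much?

Market B, by 2.1.

Market A: pre-tax P* = 19, Q* = 255; post-tax Q = 246; per-unit burden on consumers = 1.5.
Market B: pre-tax P* = 68, Q* = 131; post-tax Q = 127.4; per-unit burden on consumers = 3.6.
Difference: 1.5 vs 3.6 → market B is larger by 2.1.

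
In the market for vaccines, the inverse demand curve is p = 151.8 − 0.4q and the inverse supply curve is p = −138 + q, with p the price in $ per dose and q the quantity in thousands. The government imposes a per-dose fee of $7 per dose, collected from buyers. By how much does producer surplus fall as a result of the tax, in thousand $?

Producer surplus falls by $1022.5 thousand.

Inverting to q(p) form: qd = 379.5 − 2.5p; qs = p + 138.
Without the tax, 379.5 − 2.5p = p + 138 gives 3.5p = 241.5, so p* = $69 and q* = 207.
With the tax collected from buyers, demand (in seller-price terms) shifts: qd = 379.5 − 2.5(p + 7).
New equilibrium: buyers pay $71, producers receive $64, q = 202. (Wedge: pb − ps = 7.)
ΔPS is the trapezoid between Q = 202 and Q = 207 of height $5: ½ · (207 + 202) · 5 = $1022.5.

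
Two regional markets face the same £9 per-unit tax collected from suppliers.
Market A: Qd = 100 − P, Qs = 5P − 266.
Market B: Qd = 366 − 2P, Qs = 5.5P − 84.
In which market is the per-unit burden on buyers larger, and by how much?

Market A: pre-tax P* = £61, Q* = 39; post-tax Q = 31.5; per-unit burden on buyers = £7.5.
Market B: pre-tax P* = £60, Q* = 246; post-tax Q = 232.8; per-unit burden on buyers = £6.6.
Difference: £7.5 vs £6.6 → market A is larger by £0.9.

Market A, by £0.9.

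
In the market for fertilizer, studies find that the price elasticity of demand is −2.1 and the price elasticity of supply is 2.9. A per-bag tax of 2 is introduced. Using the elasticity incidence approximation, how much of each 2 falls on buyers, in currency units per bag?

Incidence ratio: buyers' share ≈ εs / (εs + |εd|) = 2.9 / (2.9 + 2.1) = 0.58.
So buyers bear ≈ 0.58 × 2 = 1.16; sellers bear 0.84.

Buyers bear ≈ 1.16 per bag.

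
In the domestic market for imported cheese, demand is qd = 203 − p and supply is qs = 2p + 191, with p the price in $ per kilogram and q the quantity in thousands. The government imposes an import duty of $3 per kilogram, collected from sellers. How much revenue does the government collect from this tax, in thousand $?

Tax revenue = $591 thousand.

Before the tax: set 203 − p = 2p + 191 → p* = $4, q* = 199.
With the tax collected from sellers, supply shifts: qs = 2(p − 3) + 191.
New equilibrium: buyers pay $6, sellers receive $3, q = 197. (Wedge: pb − ps = 3.)
Revenue = t · Q = 3 · 197 = $591.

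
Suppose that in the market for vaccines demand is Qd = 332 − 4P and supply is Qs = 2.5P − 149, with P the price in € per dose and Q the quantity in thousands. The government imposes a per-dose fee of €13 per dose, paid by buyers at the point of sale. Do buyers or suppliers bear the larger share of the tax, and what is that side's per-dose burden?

Suppliers bear the larger share: €8 per dose.

Before the tax: set 332 − 4P = 2.5P − 149 → P* = €74, Q* = 36.
With the tax collected from buyers, demand (in seller-price terms) shifts: Qd = 332 − 4(P + 13).
New equilibrium: buyers pay €79, suppliers receive €66, Q = 16. (Wedge: Pb − Ps = 13.)
Per-dose burden: buyers €5, suppliers €8.
Suppliers take the larger share because supply is less price-elastic here (demand slope 4 vs supply slope 2.5).
The less price-elastic side of the market bears the larger share of a per-unit tax.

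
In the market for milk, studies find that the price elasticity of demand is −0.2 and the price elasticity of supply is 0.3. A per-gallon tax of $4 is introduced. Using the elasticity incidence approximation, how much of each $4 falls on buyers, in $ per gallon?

Buyers bear ≈ $2.4 per gallon.

Incidence ratio: buyers' share ≈ εs / (εs + |εd|) = 0.3 / (0.3 + 0.2) = 0.6.
So buyers bear ≈ 0.6 × $4 = $2.4; sellers bear $1.6.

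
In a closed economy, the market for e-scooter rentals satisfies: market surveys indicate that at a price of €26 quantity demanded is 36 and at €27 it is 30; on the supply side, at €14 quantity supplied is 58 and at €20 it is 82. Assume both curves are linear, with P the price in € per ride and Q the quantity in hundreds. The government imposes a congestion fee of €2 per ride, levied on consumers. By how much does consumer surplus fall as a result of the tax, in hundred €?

Demand slope: (30 − 36)/(27 − 26) = -6, so Qd = 192 − 6P.
Supply slope: (82 − 58)/(20 − 14) = 4, so Qs = 4P + 2.
Before the tax: set 192 − 6P = 4P + 2 → P* = €19, Q* = 78.
With the tax collected from consumers, demand (in seller-price terms) shifts: Qd = 192 − 6(P + 2).
Solving gives Q = 73.2 with consumers paying €19.8 and suppliers receiving €17.8 (the €2 wedge).
ΔCS is the trapezoid between Q = 73.2 and Q = 78 of height €0.8: ½ · (78 + 73.2) · 0.8 = €60.48.

Consumer surplus falls by €60.48 hundred.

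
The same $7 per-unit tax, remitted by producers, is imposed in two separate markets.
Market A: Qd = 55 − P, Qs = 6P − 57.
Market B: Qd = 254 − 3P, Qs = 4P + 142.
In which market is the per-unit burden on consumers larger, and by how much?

Market A: pre-tax P* = $16, Q* = 39; post-tax Q = 33; per-unit burden on consumers = $6.
Market B: pre-tax P* = $16, Q* = 206; post-tax Q = 194; per-unit burden on consumers = $4.
Difference: $6 vs $4 → market A is larger by $2.

Market A, by $2.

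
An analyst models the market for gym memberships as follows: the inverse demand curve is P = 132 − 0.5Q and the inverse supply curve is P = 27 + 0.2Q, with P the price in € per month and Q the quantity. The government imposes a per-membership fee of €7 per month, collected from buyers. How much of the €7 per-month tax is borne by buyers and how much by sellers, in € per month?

Inverting to Q(P) form: Qd = 264 − 2P; Qs = 5P − 135.
Without the tax, 264 − 2P = 5P − 135 gives 7P = 399, so P* = €57 and Q* = 150.
With the tax collected from buyers, demand (in seller-price terms) shifts: Qd = 264 − 2(P + 7).
Solving gives Q = 140 with buyers paying €62 and sellers receiving €55 (the €7 wedge).
Burden on buyers: €5; on sellers: €2. (They sum to €7.)
The less price-elastic side of the market bears the larger share of a per-unit tax.

Buyers bear €5 per month; sellers bear €2 per month.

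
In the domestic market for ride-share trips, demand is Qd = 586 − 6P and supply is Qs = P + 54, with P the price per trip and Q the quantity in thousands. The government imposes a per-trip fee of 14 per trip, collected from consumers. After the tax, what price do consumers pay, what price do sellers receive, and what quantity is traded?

Consumers pay 78; sellers receive 64; quantity = 118.

Before the tax: set 586 − 6P = P + 54 → P* = 76, Q* = 130.
With the tax collected from consumers, demand (in seller-price terms) shifts: Qd = 586 − 6(P + 14).
Solving gives Q = 118 with consumers paying 78 and sellers receiving 64 (the 14 wedge).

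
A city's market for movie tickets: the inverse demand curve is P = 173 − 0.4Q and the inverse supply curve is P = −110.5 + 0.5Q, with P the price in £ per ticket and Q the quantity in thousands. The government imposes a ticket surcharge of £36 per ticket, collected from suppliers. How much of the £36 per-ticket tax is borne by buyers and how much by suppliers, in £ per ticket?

Buyers bear £16 per ticket; suppliers bear £20 per ticket.

Inverting to Q(P) form: Qd = 432.5 − 2.5P; Qs = 2P + 221.
Before the tax: set 432.5 − 2.5P = 2P + 221 → P* = £47, Q* = 315.
With the tax collected from suppliers, supply shifts: Qs = 2(P − 36) + 221.
New equilibrium: buyers pay £63, suppliers receive £27, Q = 275. (Wedge: Pb − Ps = 36.)
Burden on buyers: £16; on suppliers: £20. (They sum to £36.)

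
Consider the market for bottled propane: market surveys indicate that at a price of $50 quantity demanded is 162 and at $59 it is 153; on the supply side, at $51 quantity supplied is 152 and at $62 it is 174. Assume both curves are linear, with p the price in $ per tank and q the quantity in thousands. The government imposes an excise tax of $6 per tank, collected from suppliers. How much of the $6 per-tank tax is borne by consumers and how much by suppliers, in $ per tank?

Consumers bear $4 per tank; suppliers bear $2 per tank.

Demand slope: (153 − 162)/(59 − 50) = -1, so qd = 212 − p.
Supply slope: (174 − 152)/(62 − 51) = 2, so qs = 2p + 50.
Before the tax: set 212 − p = 2p + 50 → p* = $54, q* = 158.
With the tax collected from suppliers, supply shifts: qs = 2(p − 6) + 50.
New equilibrium: consumers pay $58, suppliers receive $52, q = 154. (Wedge: pb − ps = 6.)
Burden on consumers: $4; on suppliers: $2. (They sum to $6.)
The less price-elastic side of the market bears the larger share of a per-unit tax.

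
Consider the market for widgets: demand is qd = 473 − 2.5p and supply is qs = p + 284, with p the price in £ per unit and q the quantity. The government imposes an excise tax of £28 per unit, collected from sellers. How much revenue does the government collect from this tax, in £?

Tax revenue = £8904.

Without the tax, 473 − 2.5p = p + 284 gives 3.5p = 189, so p* = £54 and q* = 338.
With the tax collected from sellers, supply shifts: qs = (p − 28) + 284.
New equilibrium: buyers pay £62, sellers receive £34, q = 318. (Wedge: pb − ps = 28.)
Revenue = t · Q = 28 · 318 = £8904.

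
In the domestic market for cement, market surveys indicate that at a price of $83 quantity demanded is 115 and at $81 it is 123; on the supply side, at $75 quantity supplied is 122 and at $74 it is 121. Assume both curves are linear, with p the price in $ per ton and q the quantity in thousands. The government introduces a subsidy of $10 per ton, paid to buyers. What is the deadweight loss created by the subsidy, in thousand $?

Demand slope: (123 − 115)/(81 − 83) = -4, so qd = 447 − 4p.
Supply slope: (121 − 122)/(74 − 75) = 1, so qs = p + 47.
Without the subsidy, 447 − 4p = p + 47 gives 5p = 400, so p* = $80 and q* = 127.
With a per-unit subsidy paid to buyers, each effectively pays p − 10, so demand becomes qd = 447 − 4(p − 10).
Solving gives q = 135 with buyers paying $78 and producers receiving $88 (the $10 wedge).
Quantity rises by |ΔQ| = |127 − 135| = 8.
DWL = ½ · t · |ΔQ| = ½ · 10 · 8 = $40.

Deadweight loss = $40 thousand.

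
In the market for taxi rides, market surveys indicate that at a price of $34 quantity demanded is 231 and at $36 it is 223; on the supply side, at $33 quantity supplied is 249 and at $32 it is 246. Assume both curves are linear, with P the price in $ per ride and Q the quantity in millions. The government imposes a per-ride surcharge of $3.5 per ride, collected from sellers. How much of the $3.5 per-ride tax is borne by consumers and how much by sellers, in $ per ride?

Demand slope: (223 − 231)/(36 − 34) = -4, so Qd = 367 − 4P.
Supply slope: (246 − 249)/(32 − 33) = 3, so Qs = 3P + 150.
Without the tax, 367 − 4P = 3P + 150 gives 7P = 217, so P* = $31 and Q* = 243.
With the tax collected from sellers, supply shifts: Qs = 3(P − 3.5) + 150.
New equilibrium: consumers pay $32.5, sellers receive $29, Q = 237. (Wedge: Pb − Ps = 3.5.)
Burden on consumers: $1.5; on sellers: $2. (They sum to $3.5.)

Consumers bear $1.5 per ride; sellers bear $2 per ride.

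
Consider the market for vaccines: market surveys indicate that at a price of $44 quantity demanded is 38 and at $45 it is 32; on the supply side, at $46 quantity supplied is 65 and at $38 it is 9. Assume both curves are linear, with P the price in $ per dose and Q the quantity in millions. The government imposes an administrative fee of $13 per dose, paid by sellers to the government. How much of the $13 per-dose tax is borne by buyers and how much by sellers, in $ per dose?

Buyers bear $7 per dose; sellers bear $6 per dose.

Demand slope: (32 − 38)/(45 − 44) = -6, so Qd = 302 − 6P.
Supply slope: (9 − 65)/(38 − 46) = 7, so Qs = 7P − 257.
Before the tax: set 302 − 6P = 7P − 257 → P* = $43, Q* = 44.
With the tax collected from sellers, supply shifts: Qs = 7(P − 13) − 257.
New equilibrium: buyers pay $50, sellers receive $37, Q = 2. (Wedge: Pb − Ps = 13.)
Burden on buyers: $7; on sellers: $6. (They sum to $13.)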